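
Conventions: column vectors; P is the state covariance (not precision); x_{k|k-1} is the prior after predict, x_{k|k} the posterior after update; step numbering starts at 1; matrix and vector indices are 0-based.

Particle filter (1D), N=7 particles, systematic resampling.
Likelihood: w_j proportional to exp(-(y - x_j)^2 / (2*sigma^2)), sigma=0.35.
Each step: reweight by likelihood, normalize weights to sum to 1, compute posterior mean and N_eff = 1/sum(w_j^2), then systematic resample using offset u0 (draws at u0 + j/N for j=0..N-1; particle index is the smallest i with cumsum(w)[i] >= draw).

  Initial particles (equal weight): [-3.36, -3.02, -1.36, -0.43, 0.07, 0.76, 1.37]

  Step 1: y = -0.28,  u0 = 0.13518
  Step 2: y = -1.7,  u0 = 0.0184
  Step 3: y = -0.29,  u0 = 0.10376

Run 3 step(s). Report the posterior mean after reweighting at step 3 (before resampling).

step 1: w=[0.0000, 0.0000, 0.0056, 0.5926, 0.3940, 0.0079, 0.0000]  mean=-0.2288  Neff=1.9744  idx=[3, 3, 3, 3, 4, 4, 5]
step 2: w=[0.2497, 0.2497, 0.2497, 0.2497, 0.0005, 0.0005, 0.0000]  mean=-0.4295  Neff=4.0081  idx=[0, 0, 1, 1, 2, 2, 3]
step 3: w=[0.1429, 0.1429, 0.1429, 0.1429, 0.1429, 0.1429, 0.1429]  mean=-0.4300  Neff=7.0000  idx=[0, 1, 2, 3, 4, 5, 6]

post_mean = -0.4300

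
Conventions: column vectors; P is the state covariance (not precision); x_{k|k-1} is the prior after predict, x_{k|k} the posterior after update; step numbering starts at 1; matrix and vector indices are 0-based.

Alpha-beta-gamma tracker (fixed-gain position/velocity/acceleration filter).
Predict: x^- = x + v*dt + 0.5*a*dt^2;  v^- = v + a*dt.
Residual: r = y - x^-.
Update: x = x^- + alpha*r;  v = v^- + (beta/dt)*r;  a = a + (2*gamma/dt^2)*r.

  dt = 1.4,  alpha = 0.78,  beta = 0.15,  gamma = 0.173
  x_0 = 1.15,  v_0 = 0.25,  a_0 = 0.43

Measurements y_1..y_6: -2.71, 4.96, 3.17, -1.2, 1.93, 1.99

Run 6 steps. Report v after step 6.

step 1: x_pred=1.9214  r=-4.6314  x^+=-1.6911  v^+=0.3558  a^+=-0.3876
step 2: x_pred=-1.5728  r=6.5328  x^+=3.5228  v^+=0.5131  a^+=0.7657
step 3: x_pred=4.9915  r=-1.8215  x^+=3.5707  v^+=1.3899  a^+=0.4441
step 4: x_pred=5.9518  r=-7.1518  x^+=0.3734  v^+=1.2454  a^+=-0.8184
step 5: x_pred=1.3149  r=0.6151  x^+=1.7947  v^+=0.1655  a^+=-0.7098
step 6: x_pred=1.3308  r=0.6592  x^+=1.8450  v^+=-0.7576  a^+=-0.5934

v_post = -0.7576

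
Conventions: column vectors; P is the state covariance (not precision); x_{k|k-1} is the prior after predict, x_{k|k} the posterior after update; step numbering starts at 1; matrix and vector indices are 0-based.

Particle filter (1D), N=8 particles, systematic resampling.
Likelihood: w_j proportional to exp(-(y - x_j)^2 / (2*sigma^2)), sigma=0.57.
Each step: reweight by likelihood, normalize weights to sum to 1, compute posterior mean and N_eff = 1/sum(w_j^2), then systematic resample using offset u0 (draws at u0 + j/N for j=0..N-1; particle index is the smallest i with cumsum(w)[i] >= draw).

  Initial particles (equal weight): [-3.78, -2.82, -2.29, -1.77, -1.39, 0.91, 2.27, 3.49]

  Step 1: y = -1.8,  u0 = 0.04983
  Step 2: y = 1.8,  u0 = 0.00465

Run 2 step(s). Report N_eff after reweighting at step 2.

step 1: w=[0.0009, 0.0757, 0.2592, 0.3746, 0.2896, 0.0000, 0.0000, 0.0000]  mean=-1.8760  Neff=3.3656  idx=[1, 2, 2, 3, 3, 3, 4, 4]
step 2: w=[0.0000, 0.0000, 0.0000, 0.0093, 0.0093, 0.0093, 0.4860, 0.4860]  mean=-1.4007  Neff=2.1158  idx=[3, 6, 6, 6, 6, 7, 7, 7]

N_eff = 2.1158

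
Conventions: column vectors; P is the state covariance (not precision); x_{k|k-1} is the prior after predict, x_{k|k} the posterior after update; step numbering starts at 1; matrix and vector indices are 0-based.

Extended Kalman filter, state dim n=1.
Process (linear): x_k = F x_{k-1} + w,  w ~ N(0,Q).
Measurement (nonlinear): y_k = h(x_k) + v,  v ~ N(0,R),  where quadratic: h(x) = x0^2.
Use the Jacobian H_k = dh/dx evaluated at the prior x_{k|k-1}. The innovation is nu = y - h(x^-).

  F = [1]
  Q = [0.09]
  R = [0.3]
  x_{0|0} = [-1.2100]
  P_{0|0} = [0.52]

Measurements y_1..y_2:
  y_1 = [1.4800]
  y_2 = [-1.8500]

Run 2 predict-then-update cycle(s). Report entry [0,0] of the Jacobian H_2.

H_jac[0,0] = -2.4321

step 1: x^-=[-1.2100]  P^-=[0.6100]  H_jac=[-2.4200]  S=[3.8724]  K=[-0.3812]  nu=[0.0159]  x^+=[-1.2161]  P^+=[0.0473]
step 2: x^-=[-1.2161]  P^-=[0.1373]  H_jac=[-2.4321]  S=[1.1119]  K=[-0.3002]  nu=[-3.3288]  x^+=[-0.2167]  P^+=[0.0370]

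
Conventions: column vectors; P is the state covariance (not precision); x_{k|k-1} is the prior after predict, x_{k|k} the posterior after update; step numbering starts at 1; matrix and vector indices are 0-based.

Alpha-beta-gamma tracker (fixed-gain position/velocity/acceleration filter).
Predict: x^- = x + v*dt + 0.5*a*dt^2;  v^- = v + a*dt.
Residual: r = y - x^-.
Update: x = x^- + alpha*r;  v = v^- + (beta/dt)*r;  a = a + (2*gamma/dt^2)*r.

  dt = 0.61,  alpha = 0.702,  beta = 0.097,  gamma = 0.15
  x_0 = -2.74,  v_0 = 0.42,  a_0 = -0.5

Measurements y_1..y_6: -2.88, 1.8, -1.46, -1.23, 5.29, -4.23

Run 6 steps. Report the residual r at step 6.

resid = -10.2089

step 1: x_pred=-2.5768  r=-0.3032  x^+=-2.7897  v^+=0.0668  a^+=-0.7444
step 2: x_pred=-2.8874  r=4.6874  x^+=0.4032  v^+=0.3581  a^+=3.0347
step 3: x_pred=1.1862  r=-2.6462  x^+=-0.6714  v^+=1.7885  a^+=0.9013
step 4: x_pred=0.5872  r=-1.8172  x^+=-0.6885  v^+=2.0493  a^+=-0.5638
step 5: x_pred=0.4567  r=4.8333  x^+=3.8497  v^+=2.4739  a^+=3.3330
step 6: x_pred=5.9789  r=-10.2089  x^+=-1.1878  v^+=2.8837  a^+=-4.8978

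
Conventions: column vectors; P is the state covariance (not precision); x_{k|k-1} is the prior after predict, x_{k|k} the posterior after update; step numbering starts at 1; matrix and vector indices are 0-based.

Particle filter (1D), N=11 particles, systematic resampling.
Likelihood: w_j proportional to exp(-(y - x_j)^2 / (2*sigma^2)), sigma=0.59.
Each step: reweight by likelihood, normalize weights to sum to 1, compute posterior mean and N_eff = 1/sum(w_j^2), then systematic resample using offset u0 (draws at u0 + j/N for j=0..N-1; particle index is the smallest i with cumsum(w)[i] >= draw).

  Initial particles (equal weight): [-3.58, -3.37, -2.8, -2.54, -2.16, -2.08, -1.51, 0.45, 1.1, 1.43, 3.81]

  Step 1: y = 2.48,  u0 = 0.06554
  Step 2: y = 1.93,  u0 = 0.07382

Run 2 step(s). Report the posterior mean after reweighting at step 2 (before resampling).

step 1: w=[0.0000, 0.0000, 0.0000, 0.0000, 0.0000, 0.0000, 0.0000, 0.0076, 0.1845, 0.5837, 0.2241]  mean=1.8951  Neff=2.3525  idx=[8, 8, 9, 9, 9, 9, 9, 9, 10, 10, 10]
step 2: w=[0.0751, 0.0751, 0.1410, 0.1410, 0.1410, 0.1410, 0.1410, 0.1410, 0.0013, 0.0013, 0.0013]  mean=1.3895  Neff=7.6579  idx=[0, 2, 2, 3, 4, 4, 5, 5, 6, 7, 7]

post_mean = 1.3895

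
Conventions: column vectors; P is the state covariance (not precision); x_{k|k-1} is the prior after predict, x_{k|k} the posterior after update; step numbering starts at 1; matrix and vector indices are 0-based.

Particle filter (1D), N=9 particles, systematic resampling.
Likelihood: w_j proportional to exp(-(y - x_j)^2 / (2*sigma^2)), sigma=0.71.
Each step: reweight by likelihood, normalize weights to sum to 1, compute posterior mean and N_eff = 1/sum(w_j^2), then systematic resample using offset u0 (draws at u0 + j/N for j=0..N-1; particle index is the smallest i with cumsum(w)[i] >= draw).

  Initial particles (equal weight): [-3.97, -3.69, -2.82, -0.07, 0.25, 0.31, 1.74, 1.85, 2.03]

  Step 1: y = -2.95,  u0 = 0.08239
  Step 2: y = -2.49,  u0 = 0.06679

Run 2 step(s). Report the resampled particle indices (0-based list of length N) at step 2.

resampled_idx = [2, 4, 4, 5, 6, 6, 7, 8, 8]

step 1: w=[0.1855, 0.3024, 0.5119, 0.0001, 0.0000, 0.0000, 0.0000, 0.0000, 0.0000]  mean=-3.2959  Neff=2.5778  idx=[0, 1, 1, 1, 2, 2, 2, 2, 2]
step 2: w=[0.0214, 0.0451, 0.0451, 0.0451, 0.1687, 0.1687, 0.1687, 0.1687, 0.1687]  mean=-2.9622  Neff=6.7192  idx=[2, 4, 4, 5, 6, 6, 7, 8, 8]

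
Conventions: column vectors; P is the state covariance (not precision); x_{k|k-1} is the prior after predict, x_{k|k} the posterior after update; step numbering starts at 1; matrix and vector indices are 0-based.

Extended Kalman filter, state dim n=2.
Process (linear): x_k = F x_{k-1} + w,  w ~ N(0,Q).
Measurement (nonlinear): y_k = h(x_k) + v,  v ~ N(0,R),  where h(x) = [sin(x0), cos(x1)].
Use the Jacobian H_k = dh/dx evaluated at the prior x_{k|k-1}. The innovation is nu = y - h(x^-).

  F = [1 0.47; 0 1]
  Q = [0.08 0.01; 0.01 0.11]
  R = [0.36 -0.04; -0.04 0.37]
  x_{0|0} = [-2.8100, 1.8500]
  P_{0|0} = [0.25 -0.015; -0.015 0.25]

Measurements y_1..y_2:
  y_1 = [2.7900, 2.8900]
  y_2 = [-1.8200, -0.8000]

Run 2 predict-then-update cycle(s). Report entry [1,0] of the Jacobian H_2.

H_jac[1,0] = 0.0000

step 1: x^-=[-1.9405, 1.8500]  P^-=[0.3711 0.1125; 0.1125 0.3600]  H_jac=[-0.3613 0.0000; 0.0000 -0.9613]  S=[0.4085 -0.0009; -0.0009 0.7027]  K=[-0.3287 -0.1543; -0.1006 -0.4926]  nu=[3.7224, 3.1656]  x^+=[-3.6525, -0.0841]  P^+=[0.3104 0.0457; 0.0457 0.1854]
step 2: x^-=[-3.6920, -0.0841]  P^-=[0.4743 0.1429; 0.1429 0.2954]  H_jac=[-0.8523 0.0000; 0.0000 0.0840]  S=[0.7045 -0.0502; -0.0502 0.3721]  K=[-0.5770 -0.0456; -0.1697 0.0438]  nu=[-2.3431, -1.7965]  x^+=[-2.2580, 0.2350]  P^+=[0.2416 0.0737; 0.0737 0.2737]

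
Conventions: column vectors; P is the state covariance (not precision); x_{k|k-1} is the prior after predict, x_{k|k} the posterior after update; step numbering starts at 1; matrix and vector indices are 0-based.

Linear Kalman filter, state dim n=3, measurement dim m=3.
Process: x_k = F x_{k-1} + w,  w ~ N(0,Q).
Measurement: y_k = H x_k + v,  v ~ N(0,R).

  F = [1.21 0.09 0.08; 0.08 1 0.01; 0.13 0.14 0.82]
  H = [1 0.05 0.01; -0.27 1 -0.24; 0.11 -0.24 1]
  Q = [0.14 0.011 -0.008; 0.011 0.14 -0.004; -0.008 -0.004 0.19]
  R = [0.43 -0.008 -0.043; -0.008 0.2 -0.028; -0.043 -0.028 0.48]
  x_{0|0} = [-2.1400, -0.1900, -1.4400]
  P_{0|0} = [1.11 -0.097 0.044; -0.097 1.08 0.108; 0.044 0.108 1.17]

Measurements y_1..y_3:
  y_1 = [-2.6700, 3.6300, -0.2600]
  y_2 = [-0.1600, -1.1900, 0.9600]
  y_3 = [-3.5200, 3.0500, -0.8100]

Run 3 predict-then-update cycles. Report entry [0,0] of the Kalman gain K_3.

step 1: x^-=[-2.7217, -0.3756, -1.4856]  P^-=[1.7703 0.1081 0.2927; 0.1081 1.2139 0.2463; 0.2927 0.2463 1.0473]  S=[2.2204 -0.3927 0.4270; -0.3927 1.4647 -0.4307; 0.4270 -0.4307 1.5591]  K=[0.7759 -0.0739 0.0631; 0.1994 0.8704 0.1645; 0.0373 0.1546 0.6869]  nu=[0.0853, 2.9142, 1.4348]  x^+=[-2.7805, 2.4139, -0.0463]  P^+=[0.3287 0.0606 -0.0226; 0.0606 0.2055 0.0887; -0.0226 0.0887 0.3476]
step 2: x^-=[-3.1509, 2.1910, -0.0615]  P^-=[0.6352 0.1421 0.0649; 0.1421 0.3591 0.1109; 0.0649 0.1109 0.4510]  S=[1.0818 -0.0385 0.0640; -0.0385 0.5098 -0.1184; 0.0640 -0.1184 0.9129]  K=[0.5895 -0.0287 0.0652; 0.1642 0.6154 0.1125; 0.0439 0.0858 0.4808]  nu=[2.8819, -4.2465, 1.8939]  x^+=[-1.2066, 0.2640, 0.6111]  P^+=[0.2483 0.0529 -0.0079; 0.0529 0.1471 0.0592; -0.0079 0.0592 0.2415]
step 3: x^-=[-1.3874, 0.1736, 0.3812]  P^-=[0.5172 0.1175 0.0555; 0.1175 0.2983 0.0767; 0.0555 0.0767 0.3733]  S=[0.9609 -0.0313 0.0457; -0.0313 0.4645 -0.1193; 0.0457 -0.1193 0.8460]  K=[0.5410 -0.0226 0.0671; 0.1527 0.5687 0.0933; 0.0469 0.0541 0.4319]  nu=[-2.1451, 2.5933, -0.9969]  x^+=[-2.6734, 1.2277, -0.0095]  P^+=[0.2275 0.0498 -0.0035; 0.0498 0.1352 0.0493; -0.0035 0.0493 0.2160]

K[0,0] = 0.5410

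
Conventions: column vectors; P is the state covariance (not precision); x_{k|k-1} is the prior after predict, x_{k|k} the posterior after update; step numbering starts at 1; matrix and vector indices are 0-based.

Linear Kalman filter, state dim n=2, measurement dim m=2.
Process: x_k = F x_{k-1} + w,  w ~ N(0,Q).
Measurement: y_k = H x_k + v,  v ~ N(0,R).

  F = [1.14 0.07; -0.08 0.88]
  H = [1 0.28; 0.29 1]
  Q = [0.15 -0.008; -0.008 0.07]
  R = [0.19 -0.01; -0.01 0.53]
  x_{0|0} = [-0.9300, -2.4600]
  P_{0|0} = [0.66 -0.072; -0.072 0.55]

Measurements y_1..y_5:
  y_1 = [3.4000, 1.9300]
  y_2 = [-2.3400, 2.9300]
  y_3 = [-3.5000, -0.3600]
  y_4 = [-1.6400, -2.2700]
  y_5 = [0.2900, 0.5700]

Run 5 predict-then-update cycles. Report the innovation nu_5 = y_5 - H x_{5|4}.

step 1: x^-=[-1.2324, -2.0904]  P^-=[0.9989 -0.1061; -0.1061 0.5103]  S=[1.1695 0.3078; 0.3078 1.0627]  K=[0.8479 -0.0729; -0.0945 0.4786]  nu=[5.2177, 4.3778]  x^+=[2.8728, -0.4886]  P^+=[0.1905 -0.1023; -0.1023 0.2843]
step 2: x^-=[3.2408, -0.6598]  P^-=[0.3826 -0.1100; -0.1100 0.3058]  S=[0.5350 0.0677; 0.0677 0.8042]  K=[0.6645 -0.0547; -0.0895 0.3481]  nu=[-5.3960, 2.6500]  x^+=[-0.4900, 0.7459]  P^+=[0.1489 -0.0788; -0.0788 0.2082]
step 3: x^-=[-0.5064, 0.6956]  P^-=[0.3319 -0.0874; -0.0874 0.2433]  S=[0.4921 0.0599; 0.0599 0.7506]  K=[0.6295 -0.0384; -0.0752 0.2964]  nu=[-3.1884, -0.9087]  x^+=[-2.4786, 0.6660]  P^+=[0.1387 -0.0669; -0.0669 0.1773]
step 4: x^-=[-2.7789, 0.7843]  P^-=[0.3205 -0.0765; -0.0765 0.2176]  S=[0.4847 0.0612; 0.0612 0.7302]  K=[0.6207 -0.0294; -0.0665 0.2732]  nu=[0.9193, -2.2484]  x^+=[-2.1421, 0.1089]  P^+=[0.1353 -0.0611; -0.0611 0.1632]
step 5: x^-=[-2.4344, 0.2672]  P^-=[0.3169 -0.0712; -0.0712 0.2058]  S=[0.4832 0.0626; 0.0626 0.7212]  K=[0.6179 -0.0249; -0.0620 0.2621]  nu=[2.6495, 1.0087]  x^+=[-0.8224, 0.3673]  P^+=[0.1339 -0.0582; -0.0582 0.1564]

innov = [2.6495, 1.0087]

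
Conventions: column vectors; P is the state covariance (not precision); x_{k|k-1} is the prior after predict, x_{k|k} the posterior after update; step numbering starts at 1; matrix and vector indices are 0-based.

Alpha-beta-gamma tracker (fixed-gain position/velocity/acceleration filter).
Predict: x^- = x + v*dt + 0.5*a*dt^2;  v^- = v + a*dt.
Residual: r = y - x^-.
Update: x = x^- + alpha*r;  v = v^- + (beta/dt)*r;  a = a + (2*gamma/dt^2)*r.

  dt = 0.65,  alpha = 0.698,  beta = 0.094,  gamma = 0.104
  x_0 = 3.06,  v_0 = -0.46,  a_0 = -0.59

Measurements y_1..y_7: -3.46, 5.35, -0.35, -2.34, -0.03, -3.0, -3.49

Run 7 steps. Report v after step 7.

step 1: x_pred=2.6364  r=-6.0964  x^+=-1.6189  v^+=-1.7251  a^+=-3.5913
step 2: x_pred=-3.4989  r=8.8489  x^+=2.6776  v^+=-2.7798  a^+=0.7651
step 3: x_pred=1.0324  r=-1.3824  x^+=0.0675  v^+=-2.4824  a^+=0.0845
step 4: x_pred=-1.5282  r=-0.8118  x^+=-2.0948  v^+=-2.5448  a^+=-0.3151
step 5: x_pred=-3.8156  r=3.7856  x^+=-1.1732  v^+=-2.2022  a^+=1.5485
step 6: x_pred=-2.2776  r=-0.7224  x^+=-2.7818  v^+=-1.3002  a^+=1.1929
step 7: x_pred=-3.3749  r=-0.1151  x^+=-3.4552  v^+=-0.5414  a^+=1.1362

v_post = -0.5414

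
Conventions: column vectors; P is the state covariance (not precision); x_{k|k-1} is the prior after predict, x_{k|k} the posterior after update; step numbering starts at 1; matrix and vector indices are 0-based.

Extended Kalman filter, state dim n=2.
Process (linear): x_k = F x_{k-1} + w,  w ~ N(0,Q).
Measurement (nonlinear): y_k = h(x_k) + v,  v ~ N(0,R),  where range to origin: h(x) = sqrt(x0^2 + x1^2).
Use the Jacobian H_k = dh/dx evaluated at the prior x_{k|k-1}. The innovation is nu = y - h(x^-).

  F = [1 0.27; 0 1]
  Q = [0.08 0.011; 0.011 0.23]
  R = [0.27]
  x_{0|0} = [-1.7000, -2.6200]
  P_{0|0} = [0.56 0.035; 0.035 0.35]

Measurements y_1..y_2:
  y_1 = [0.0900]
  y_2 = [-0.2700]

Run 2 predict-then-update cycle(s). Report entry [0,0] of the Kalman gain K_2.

K[0,0] = -0.3168

step 1: x^-=[-2.4074, -2.6200]  P^-=[0.6844 0.1405; 0.1405 0.5800]  H_jac=[-0.6766 -0.7364]  S=[1.0378]  K=[-0.5459; -0.5031]  nu=[-3.4681]  x^+=[-0.5142, -0.8751]  P^+=[0.3751 -0.1445; -0.1445 0.3173]
step 2: x^-=[-0.7505, -0.8751]  P^-=[0.4002 -0.0479; -0.0479 0.5473]  H_jac=[-0.6510 -0.7591]  S=[0.7077]  K=[-0.3168; -0.5430]  nu=[-1.4228]  x^+=[-0.2997, -0.1025]  P^+=[0.3292 -0.1696; -0.1696 0.3386]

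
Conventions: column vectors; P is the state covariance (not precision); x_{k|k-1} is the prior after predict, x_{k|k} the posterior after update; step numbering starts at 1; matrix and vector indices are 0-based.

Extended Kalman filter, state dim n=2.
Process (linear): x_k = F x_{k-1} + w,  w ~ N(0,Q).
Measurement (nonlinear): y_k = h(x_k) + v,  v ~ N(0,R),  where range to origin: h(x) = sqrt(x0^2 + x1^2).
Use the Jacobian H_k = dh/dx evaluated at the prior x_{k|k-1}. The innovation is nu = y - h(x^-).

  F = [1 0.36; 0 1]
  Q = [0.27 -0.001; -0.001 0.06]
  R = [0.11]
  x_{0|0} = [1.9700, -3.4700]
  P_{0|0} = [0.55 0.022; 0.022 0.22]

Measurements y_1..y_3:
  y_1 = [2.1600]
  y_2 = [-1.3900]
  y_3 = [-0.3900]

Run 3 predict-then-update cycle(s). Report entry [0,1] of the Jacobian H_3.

H_jac[0,1] = -0.1256

step 1: x^-=[0.7208, -3.4700]  P^-=[0.8644 0.1002; 0.1002 0.2800]  H_jac=[0.2034 -0.9791]  S=[0.3743]  K=[0.2076; -0.6780]  nu=[-1.3841]  x^+=[0.4335, -2.5315]  P^+=[0.8482 0.1529; 0.1529 0.1079]
step 2: x^-=[-0.4779, -2.5315]  P^-=[1.2423 0.1907; 0.1907 0.1679]  H_jac=[-0.1855 -0.9826]  S=[0.3844]  K=[-1.0869; -0.5213]  nu=[-3.9662]  x^+=[3.8332, -0.4640]  P^+=[0.7881 -0.0271; -0.0271 0.0635]
step 3: x^-=[3.6662, -0.4640]  P^-=[1.0468 -0.0052; -0.0052 0.1235]  H_jac=[0.9921 -0.1256]  S=[1.1436]  K=[0.9087; -0.0181]  nu=[-4.0854]  x^+=[-0.0464, -0.3900]  P^+=[0.1025 0.0136; 0.0136 0.1231]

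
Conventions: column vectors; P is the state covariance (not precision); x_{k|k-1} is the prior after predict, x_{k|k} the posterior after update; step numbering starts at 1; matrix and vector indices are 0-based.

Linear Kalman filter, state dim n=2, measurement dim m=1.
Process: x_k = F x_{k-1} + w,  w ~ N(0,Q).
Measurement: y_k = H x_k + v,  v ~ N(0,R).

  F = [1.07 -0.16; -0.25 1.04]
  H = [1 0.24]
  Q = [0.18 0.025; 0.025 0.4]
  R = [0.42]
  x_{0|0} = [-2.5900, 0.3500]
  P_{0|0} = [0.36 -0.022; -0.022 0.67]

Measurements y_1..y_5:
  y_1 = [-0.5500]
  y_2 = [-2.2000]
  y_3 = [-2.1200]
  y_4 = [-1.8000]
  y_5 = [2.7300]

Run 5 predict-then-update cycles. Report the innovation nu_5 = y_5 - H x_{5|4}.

step 1: x^-=[-2.8273, 1.0115]  P^-=[0.6168 -0.2081; -0.2081 1.1586]  S=[1.0037]  K=[0.5648; 0.0697]  nu=[2.0345]  x^+=[-1.6782, 1.1532]  P^+=[0.2967 -0.2476; -0.2476 1.1537]
step 2: x^-=[-1.9801, 1.6189]  P^-=[0.6340 -0.5318; -0.5318 1.7952]  S=[0.9021]  K=[0.5613; -0.1119]  nu=[-0.6084]  x^+=[-2.3216, 1.6870]  P^+=[0.3498 -0.4751; -0.4751 1.7839]
step 3: x^-=[-2.7541, 2.3349]  P^-=[0.7888 -0.9132; -0.9132 2.5984]  S=[0.9202]  K=[0.6191; -0.3147]  nu=[0.0737]  x^+=[-2.7084, 2.3117]  P^+=[0.4362 -0.7339; -0.7339 2.5073]
step 4: x^-=[-3.2679, 3.0813]  P^-=[0.9948 -1.3549; -1.3549 3.5208]  S=[0.9673]  K=[0.6923; -0.5272]  nu=[0.7284]  x^+=[-2.7636, 2.6973]  P^+=[0.5312 -1.0019; -1.0019 3.2519]
step 5: x^-=[-3.3886, 3.4961]  P^-=[1.2145 -1.8132; -1.8132 4.4715]  S=[1.0217]  K=[0.7628; -0.7243]  nu=[5.2796]  x^+=[0.6384, -0.3281]  P^+=[0.6201 -1.2487; -1.2487 3.9354]

innov = [5.2796]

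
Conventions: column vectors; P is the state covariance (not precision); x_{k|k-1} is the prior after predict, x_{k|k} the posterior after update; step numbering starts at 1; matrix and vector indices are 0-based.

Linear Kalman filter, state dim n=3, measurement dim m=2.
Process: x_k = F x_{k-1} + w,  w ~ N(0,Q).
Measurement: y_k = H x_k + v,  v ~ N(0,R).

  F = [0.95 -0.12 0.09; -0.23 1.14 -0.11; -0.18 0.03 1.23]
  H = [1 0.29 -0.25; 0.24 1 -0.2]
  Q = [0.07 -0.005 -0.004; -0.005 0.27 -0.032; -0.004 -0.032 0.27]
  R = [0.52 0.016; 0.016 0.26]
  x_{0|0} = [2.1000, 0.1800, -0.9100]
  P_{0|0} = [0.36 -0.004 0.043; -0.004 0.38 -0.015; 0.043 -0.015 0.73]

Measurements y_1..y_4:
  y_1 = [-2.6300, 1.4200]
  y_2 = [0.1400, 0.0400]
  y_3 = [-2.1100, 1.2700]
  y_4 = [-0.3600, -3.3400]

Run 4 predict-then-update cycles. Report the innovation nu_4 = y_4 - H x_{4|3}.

step 1: x^-=[1.8915, -0.1777, -1.4919]  P^-=[0.4149 -0.1544 0.0654; -0.1544 0.7998 -0.1343; 0.0654 -0.1343 1.3663]  S=[0.9847 0.2750; 0.2750 1.1116]  K=[0.4042 -0.1611; -0.0919 0.7330; -0.2380 -0.2937]  nu=[-4.8429, 0.8454]  x^+=[-0.2023, 0.8870, -0.5875]  P^+=[0.2609 -0.0721 0.1296; -0.0721 0.2312 0.1240; 0.1296 0.1240 1.1762]
step 2: x^-=[-0.3515, 1.1224, -0.6596]  P^-=[0.3543 -0.1873 0.2086; -0.1873 0.6118 -0.0178; 0.2086 -0.0178 2.0107]  S=[0.8411 0.1300; 0.1300 0.8699]  K=[0.3278 -0.2145; -0.1103 0.6722; -0.2970 -0.3809]  nu=[0.0011, -1.1299]  x^+=[-0.1088, 0.3627, -0.2296]  P^+=[0.2422 -0.0632 0.2273; -0.0632 0.2277 0.1978; 0.2273 0.1978 1.7810]
step 3: x^-=[-0.1676, 0.4637, -0.2519]  P^-=[0.3553 -0.1824 0.3811; -0.1824 0.5954 -0.0248; 0.3811 -0.0248 2.8871]  S=[0.8131 0.1317; 0.1317 0.8771]  K=[0.2939 -0.2418; -0.1099 0.6510; -0.3419 -0.5310]  nu=[-2.1399, 0.7961]  x^+=[-0.9890, 1.2171, 0.0569]  P^+=[0.2525 -0.0468 0.3598; -0.0468 0.2326 0.2695; 0.3598 0.2695 2.4969]
step 4: x^-=[-1.0805, 1.6087, 0.2846]  P^-=[0.3878 -0.1825 0.6016; -0.1825 0.5911 -0.0592; 0.6016 -0.0592 3.9171]  S=[0.8043 0.1429; 0.1429 0.9084]  K=[0.2782 -0.2747; -0.1078 0.6324; -0.3645 -0.7113]  nu=[0.3251, -4.6325]  x^+=[0.2825, -1.3561, 3.4609]  P^+=[0.2789 -0.0300 0.5197; -0.0300 0.2379 0.3398; 0.5197 0.3398 3.2766]

innov = [0.3251, -4.6325]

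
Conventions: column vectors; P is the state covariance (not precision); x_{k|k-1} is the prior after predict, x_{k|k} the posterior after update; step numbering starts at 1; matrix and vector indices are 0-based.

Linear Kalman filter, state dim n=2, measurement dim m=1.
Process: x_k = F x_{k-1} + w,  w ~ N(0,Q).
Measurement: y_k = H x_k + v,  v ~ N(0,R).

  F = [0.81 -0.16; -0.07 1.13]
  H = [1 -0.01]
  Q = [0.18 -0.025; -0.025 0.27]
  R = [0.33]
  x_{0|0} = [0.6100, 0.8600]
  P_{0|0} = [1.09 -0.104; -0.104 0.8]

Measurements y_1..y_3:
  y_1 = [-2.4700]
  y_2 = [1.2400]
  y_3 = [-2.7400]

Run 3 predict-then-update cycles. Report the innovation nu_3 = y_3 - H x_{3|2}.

step 1: x^-=[0.3565, 0.9291]  P^-=[0.9426 -0.3278; -0.3278 1.3133]  S=[1.2793]  K=[0.7394; -0.2665]  nu=[-2.8172]  x^+=[-1.7265, 1.6799]  P^+=[0.2432 -0.0757; -0.0757 1.2225]
step 2: x^-=[-1.6672, 2.0191]  P^-=[0.3905 -0.3300; -0.3300 1.8441]  S=[0.7273]  K=[0.5415; -0.4790]  nu=[2.9274]  x^+=[-0.0821, 0.6168]  P^+=[0.1773 -0.1413; -0.1413 1.6772]
step 3: x^-=[-0.1652, 0.7027]  P^-=[0.3759 -0.4692; -0.4692 2.4349]  S=[0.7155]  K=[0.5319; -0.6898]  nu=[-2.5678]  x^+=[-1.5310, 2.4740]  P^+=[0.1735 -0.2067; -0.2067 2.0944]

innov = [-2.5678]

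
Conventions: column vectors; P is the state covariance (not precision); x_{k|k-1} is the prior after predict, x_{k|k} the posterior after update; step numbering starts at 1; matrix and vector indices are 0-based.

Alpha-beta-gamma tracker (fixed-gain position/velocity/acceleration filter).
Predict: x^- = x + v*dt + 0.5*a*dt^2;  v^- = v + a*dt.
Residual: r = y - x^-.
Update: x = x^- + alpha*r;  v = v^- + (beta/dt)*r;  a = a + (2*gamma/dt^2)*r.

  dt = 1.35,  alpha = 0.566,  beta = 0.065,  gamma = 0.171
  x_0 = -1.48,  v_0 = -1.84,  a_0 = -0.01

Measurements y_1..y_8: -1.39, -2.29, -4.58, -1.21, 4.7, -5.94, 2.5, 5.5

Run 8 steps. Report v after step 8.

step 1: x_pred=-3.9731  r=2.5831  x^+=-2.5111  v^+=-1.7291  a^+=0.4747
step 2: x_pred=-4.4128  r=2.1228  x^+=-3.2113  v^+=-0.9860  a^+=0.8731
step 3: x_pred=-3.7468  r=-0.8332  x^+=-4.2184  v^+=0.1525  a^+=0.7167
step 4: x_pred=-3.3594  r=2.1494  x^+=-2.1428  v^+=1.2236  a^+=1.1201
step 5: x_pred=0.5297  r=4.1703  x^+=2.8901  v^+=2.9365  a^+=1.9027
step 6: x_pred=8.5882  r=-14.5282  x^+=0.3652  v^+=4.8056  a^+=-0.8236
step 7: x_pred=6.1022  r=-3.6022  x^+=4.0634  v^+=3.5203  a^+=-1.4996
step 8: x_pred=7.4492  r=-1.9492  x^+=6.3460  v^+=1.4020  a^+=-1.8654

v_post = 1.4020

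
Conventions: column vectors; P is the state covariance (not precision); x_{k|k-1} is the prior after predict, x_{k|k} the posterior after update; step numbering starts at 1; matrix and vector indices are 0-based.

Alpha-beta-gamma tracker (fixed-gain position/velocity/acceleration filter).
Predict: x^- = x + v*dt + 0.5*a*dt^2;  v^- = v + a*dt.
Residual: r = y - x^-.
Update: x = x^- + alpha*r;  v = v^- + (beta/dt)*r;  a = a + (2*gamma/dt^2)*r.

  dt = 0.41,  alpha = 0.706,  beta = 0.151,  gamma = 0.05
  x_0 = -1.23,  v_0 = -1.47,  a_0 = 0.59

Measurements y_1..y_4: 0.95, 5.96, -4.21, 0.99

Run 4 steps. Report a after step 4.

a_post = 0.6160

step 1: x_pred=-1.7831  r=2.7331  x^+=0.1465  v^+=-0.2215  a^+=2.2159
step 2: x_pred=0.2419  r=5.7181  x^+=4.2789  v^+=2.7929  a^+=5.6175
step 3: x_pred=5.8961  r=-10.1061  x^+=-1.2388  v^+=1.3741  a^+=-0.3945
step 4: x_pred=-0.7086  r=1.6986  x^+=0.4906  v^+=1.8379  a^+=0.6160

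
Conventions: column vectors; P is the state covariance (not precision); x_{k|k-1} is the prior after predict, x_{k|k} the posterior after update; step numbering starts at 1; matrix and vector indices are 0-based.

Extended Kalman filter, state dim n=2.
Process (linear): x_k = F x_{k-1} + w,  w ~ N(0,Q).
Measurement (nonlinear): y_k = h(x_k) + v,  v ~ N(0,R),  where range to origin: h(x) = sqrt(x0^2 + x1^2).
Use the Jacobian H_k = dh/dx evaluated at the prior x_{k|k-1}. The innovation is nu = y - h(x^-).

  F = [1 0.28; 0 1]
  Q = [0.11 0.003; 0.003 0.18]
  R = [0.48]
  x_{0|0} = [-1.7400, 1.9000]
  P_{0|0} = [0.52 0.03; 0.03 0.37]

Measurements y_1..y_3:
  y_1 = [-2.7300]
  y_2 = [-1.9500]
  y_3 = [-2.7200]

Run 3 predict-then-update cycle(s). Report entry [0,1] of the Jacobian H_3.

step 1: x^-=[-1.2080, 1.9000]  P^-=[0.6758 0.1366; 0.1366 0.5500]  H_jac=[-0.5365 0.8439]  S=[0.9425]  K=[-0.2624; 0.4147]  nu=[-4.9815]  x^+=[0.0991, -0.1657]  P^+=[0.6109 0.2392; 0.2392 0.3879]
step 2: x^-=[0.0527, -0.1657]  P^-=[0.8853 0.3508; 0.3508 0.5679]  H_jac=[0.3033 -0.9529]  S=[0.8744]  K=[-0.0752; -0.4973]  nu=[-2.1239]  x^+=[0.2126, 0.8904]  P^+=[0.8803 0.3181; 0.3181 0.3517]
step 3: x^-=[0.4619, 0.8904]  P^-=[1.1960 0.4195; 0.4195 0.5317]  H_jac=[0.4605 0.8877]  S=[1.4955]  K=[0.6173; 0.4448]  nu=[-3.7231]  x^+=[-1.8362, -0.7655]  P^+=[0.6262 0.0090; 0.0090 0.2359]

H_jac[0,1] = 0.8877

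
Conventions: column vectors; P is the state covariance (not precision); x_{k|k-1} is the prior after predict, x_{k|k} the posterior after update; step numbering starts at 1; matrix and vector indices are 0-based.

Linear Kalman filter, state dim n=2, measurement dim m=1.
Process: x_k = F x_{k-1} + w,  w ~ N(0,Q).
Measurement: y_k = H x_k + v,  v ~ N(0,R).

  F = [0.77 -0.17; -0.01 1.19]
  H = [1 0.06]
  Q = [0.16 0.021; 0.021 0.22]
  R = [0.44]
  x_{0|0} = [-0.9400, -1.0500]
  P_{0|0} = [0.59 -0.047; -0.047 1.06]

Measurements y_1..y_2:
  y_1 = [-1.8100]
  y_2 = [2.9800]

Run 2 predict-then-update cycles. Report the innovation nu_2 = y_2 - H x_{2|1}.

step 1: x^-=[-0.5453, -1.2401]  P^-=[0.5527 -0.2411; -0.2411 1.7222]  S=[0.9700]  K=[0.5549; -0.1421]  nu=[-1.1903]  x^+=[-1.2058, -1.0710]  P^+=[0.2540 -0.1647; -0.1647 1.7027]
step 2: x^-=[-0.7464, -1.2625]  P^-=[0.4029 -0.4766; -0.4766 2.6351]  S=[0.7952]  K=[0.4707; -0.4005]  nu=[3.8022]  x^+=[1.0434, -2.7851]  P^+=[0.2267 -0.3267; -0.3267 2.5076]

innov = [3.8022]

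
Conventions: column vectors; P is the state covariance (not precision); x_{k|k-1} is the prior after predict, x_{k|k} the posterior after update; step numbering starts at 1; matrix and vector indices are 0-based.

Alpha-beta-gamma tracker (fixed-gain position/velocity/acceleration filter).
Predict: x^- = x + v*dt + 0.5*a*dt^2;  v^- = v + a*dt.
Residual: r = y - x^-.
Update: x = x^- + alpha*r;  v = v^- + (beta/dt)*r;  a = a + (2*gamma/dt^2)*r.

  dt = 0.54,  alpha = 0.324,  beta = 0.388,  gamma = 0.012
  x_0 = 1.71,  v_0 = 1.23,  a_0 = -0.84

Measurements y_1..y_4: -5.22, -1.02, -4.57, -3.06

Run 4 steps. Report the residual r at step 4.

step 1: x_pred=2.2517  r=-7.4717  x^+=-0.1691  v^+=-4.5922  a^+=-1.4550
step 2: x_pred=-2.8610  r=1.8410  x^+=-2.2645  v^+=-4.0550  a^+=-1.3034
step 3: x_pred=-4.6443  r=0.0743  x^+=-4.6202  v^+=-4.7055  a^+=-1.2973
step 4: x_pred=-7.3504  r=4.2904  x^+=-5.9603  v^+=-2.3234  a^+=-0.9442

resid = 4.2904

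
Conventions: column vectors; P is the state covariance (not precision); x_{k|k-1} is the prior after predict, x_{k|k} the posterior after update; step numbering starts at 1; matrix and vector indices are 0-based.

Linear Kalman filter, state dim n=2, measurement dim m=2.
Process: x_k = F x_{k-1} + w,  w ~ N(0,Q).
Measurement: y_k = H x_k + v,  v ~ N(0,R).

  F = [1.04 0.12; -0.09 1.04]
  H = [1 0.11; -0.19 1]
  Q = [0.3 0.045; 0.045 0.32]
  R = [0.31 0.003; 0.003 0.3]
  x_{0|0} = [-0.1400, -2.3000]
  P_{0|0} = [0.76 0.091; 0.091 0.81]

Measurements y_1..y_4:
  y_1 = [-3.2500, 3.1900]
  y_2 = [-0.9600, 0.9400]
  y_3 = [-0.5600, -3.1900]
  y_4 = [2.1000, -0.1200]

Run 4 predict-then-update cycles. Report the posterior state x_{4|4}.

step 1: x^-=[-0.4216, -2.3794]  P^-=[1.1564 0.1724; 0.1724 1.1852]  S=[1.5187 0.0825; 0.0825 1.4615]  K=[0.7781 -0.0763; 0.1570 0.7797]  nu=[-2.5667, 5.4893]  x^+=[-2.8374, 1.4976]  P^+=[0.2383 0.0247; 0.0247 0.2391]
step 2: x^-=[-2.7712, 1.8129]  P^-=[0.5673 0.0790; 0.0790 0.5759]  S=[0.9017 0.0359; 0.0359 0.8664]  K=[0.6412 -0.0598; 0.1323 0.6419]  nu=[1.6117, -1.3994]  x^+=[-1.6540, 1.1278]  P^+=[0.1963 0.0213; 0.0213 0.1970]
step 3: x^-=[-1.5848, 1.3218]  P^-=[0.5204 0.0740; 0.0740 0.5307]  S=[0.8531 0.0349; 0.0349 0.8214]  K=[0.6219 -0.0568; 0.1296 0.6235]  nu=[0.8794, -4.8129]  x^+=[-0.7648, -1.5650]  P^+=[0.1903 0.0210; 0.0210 0.1914]
step 4: x^-=[-0.9832, -1.5588]  P^-=[0.5138 0.0736; 0.0736 0.5247]  S=[0.8464 0.0351; 0.0351 0.8153]  K=[0.6190 -0.0562; 0.1293 0.6208]  nu=[3.2546, 1.2520]  x^+=[0.9611, -0.3605]  P^+=[0.1894 0.0210; 0.0210 0.1906]

x_post = [0.9611, -0.3605]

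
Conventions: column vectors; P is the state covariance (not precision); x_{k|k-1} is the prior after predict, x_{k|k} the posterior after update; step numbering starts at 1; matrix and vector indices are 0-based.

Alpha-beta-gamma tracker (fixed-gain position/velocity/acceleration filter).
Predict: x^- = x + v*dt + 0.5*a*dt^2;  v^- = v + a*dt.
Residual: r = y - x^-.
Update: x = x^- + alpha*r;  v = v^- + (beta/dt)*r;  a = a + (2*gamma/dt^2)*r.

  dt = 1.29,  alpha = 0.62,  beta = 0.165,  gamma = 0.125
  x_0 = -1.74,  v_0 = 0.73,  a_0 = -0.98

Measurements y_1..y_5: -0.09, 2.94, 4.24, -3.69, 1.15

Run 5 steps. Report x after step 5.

x_post = -0.0646

step 1: x_pred=-1.6137  r=1.5237  x^+=-0.6690  v^+=-0.3393  a^+=-0.7511
step 2: x_pred=-1.7317  r=4.6717  x^+=1.1648  v^+=-0.7107  a^+=-0.0493
step 3: x_pred=0.2070  r=4.0330  x^+=2.7075  v^+=-0.2584  a^+=0.5566
step 4: x_pred=2.8373  r=-6.5273  x^+=-1.2096  v^+=-0.3752  a^+=-0.4240
step 5: x_pred=-2.0464  r=3.1964  x^+=-0.0646  v^+=-0.5133  a^+=0.0562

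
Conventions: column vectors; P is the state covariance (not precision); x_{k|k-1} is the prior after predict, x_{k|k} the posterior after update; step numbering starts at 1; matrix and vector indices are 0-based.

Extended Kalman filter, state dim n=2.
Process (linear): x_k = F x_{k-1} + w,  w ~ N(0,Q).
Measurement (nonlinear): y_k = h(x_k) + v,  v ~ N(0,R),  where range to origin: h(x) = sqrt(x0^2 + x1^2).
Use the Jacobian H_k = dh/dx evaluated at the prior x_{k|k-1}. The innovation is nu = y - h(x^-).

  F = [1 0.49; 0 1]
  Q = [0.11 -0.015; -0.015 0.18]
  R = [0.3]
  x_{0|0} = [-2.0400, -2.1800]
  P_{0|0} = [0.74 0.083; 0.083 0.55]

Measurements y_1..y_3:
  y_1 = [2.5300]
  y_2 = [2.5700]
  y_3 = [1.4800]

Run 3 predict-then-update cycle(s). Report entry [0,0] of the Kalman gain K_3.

step 1: x^-=[-3.1082, -2.1800]  P^-=[1.0634 0.3375; 0.3375 0.7300]  H_jac=[-0.8187 -0.5742]  S=[1.5708]  K=[-0.6776; -0.4428]  nu=[-1.2665]  x^+=[-2.2500, -1.6192]  P^+=[0.3421 -0.1338; -0.1338 0.4221]
step 2: x^-=[-3.0434, -1.6192]  P^-=[0.4224 0.0580; 0.0580 0.6021]  H_jac=[-0.8828 -0.4697]  S=[0.8101]  K=[-0.4939; -0.4123]  nu=[-0.8774]  x^+=[-2.6101, -1.2575]  P^+=[0.2247 -0.1069; -0.1069 0.4643]
step 3: x^-=[-3.2263, -1.2575]  P^-=[0.3414 0.1056; 0.1056 0.6443]  H_jac=[-0.9317 -0.3632]  S=[0.7528]  K=[-0.4735; -0.4415]  nu=[-1.9827]  x^+=[-2.2875, -0.3821]  P^+=[0.1726 -0.0518; -0.0518 0.4976]

K[0,0] = -0.4735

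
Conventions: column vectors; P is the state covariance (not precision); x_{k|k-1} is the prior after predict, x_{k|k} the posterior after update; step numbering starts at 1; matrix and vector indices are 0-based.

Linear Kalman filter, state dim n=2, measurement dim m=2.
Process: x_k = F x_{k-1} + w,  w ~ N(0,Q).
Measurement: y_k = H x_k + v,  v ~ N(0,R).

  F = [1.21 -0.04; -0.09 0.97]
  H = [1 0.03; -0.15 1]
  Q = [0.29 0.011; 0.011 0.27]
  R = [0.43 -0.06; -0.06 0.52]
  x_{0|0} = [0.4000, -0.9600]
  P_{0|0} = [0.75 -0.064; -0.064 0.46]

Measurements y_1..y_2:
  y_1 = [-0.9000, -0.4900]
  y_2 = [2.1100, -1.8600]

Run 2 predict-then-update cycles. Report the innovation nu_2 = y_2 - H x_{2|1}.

innov = [2.7732, -1.3096]

step 1: x^-=[0.5224, -0.9672]  P^-=[1.3950 -0.1639; -0.1639 0.7201]  S=[1.8158 -0.4108; -0.4108 1.3206]  K=[0.7547 -0.0478; 0.0529 0.5803]  nu=[-1.3934, 0.5556]  x^+=[-0.5558, -0.7186]  P^+=[0.3280 -0.0209; -0.0209 0.2955]
step 2: x^-=[-0.6437, -0.6470]  P^-=[0.7728 -0.0608; -0.0608 0.5543]  S=[1.1996 -0.2198; -0.2198 1.1099]  K=[0.6366 -0.0331; 0.0583 0.5192]  nu=[2.7732, -1.3096]  x^+=[1.1650, -1.1652]  P^+=[0.2761 -0.0140; -0.0140 0.2644]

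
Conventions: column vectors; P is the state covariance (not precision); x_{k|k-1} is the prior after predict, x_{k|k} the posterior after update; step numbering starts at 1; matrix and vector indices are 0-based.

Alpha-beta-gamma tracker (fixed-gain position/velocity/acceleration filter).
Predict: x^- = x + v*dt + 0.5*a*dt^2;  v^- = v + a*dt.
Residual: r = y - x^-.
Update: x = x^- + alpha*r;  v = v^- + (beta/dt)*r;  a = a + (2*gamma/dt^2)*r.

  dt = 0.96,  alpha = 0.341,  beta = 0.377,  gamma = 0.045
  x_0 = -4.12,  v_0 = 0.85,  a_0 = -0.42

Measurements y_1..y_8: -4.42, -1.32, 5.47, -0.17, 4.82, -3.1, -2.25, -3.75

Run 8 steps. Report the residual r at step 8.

step 1: x_pred=-3.4975  r=-0.9225  x^+=-3.8121  v^+=0.0845  a^+=-0.5101
step 2: x_pred=-3.9660  r=2.6460  x^+=-3.0637  v^+=0.6340  a^+=-0.2517
step 3: x_pred=-2.5711  r=8.0411  x^+=0.1709  v^+=3.5501  a^+=0.5336
step 4: x_pred=3.8249  r=-3.9949  x^+=2.4627  v^+=2.4935  a^+=0.1434
step 5: x_pred=4.9225  r=-0.1025  x^+=4.8876  v^+=2.5910  a^+=0.1334
step 6: x_pred=7.4364  r=-10.5364  x^+=3.8435  v^+=-1.4187  a^+=-0.8955
step 7: x_pred=2.0689  r=-4.3189  x^+=0.5962  v^+=-3.9744  a^+=-1.3173
step 8: x_pred=-3.8263  r=0.0763  x^+=-3.8003  v^+=-5.2091  a^+=-1.3098

resid = 0.0763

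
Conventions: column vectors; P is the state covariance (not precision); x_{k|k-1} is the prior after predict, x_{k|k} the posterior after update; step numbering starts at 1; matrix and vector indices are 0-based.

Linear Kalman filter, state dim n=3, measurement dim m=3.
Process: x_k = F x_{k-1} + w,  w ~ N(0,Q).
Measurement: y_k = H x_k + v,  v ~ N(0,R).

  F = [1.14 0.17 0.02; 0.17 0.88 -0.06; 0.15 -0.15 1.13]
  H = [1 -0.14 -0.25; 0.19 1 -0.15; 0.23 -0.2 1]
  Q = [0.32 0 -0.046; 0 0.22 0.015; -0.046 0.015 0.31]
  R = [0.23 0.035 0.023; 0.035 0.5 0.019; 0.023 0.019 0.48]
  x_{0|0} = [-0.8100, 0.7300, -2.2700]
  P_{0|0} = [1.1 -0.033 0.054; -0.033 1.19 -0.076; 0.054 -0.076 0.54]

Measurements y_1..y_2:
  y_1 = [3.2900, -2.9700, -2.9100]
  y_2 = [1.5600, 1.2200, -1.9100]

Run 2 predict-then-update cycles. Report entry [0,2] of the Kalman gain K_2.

K[0,2] = 0.1404

step 1: x^-=[-0.8447, 0.6409, -2.7961]  P^-=[1.7733 0.3524 0.1841; 0.3524 1.1723 -0.2205; 0.1841 -0.2205 1.0966]  S=[1.8887 0.6061 0.3011; 0.6061 1.9506 -0.4333; 0.3011 -0.4333 1.8578]  K=[0.8207 0.1234 0.1765; -0.0812 0.6705 -0.0317; -0.1405 0.0113 0.6622]  nu=[3.5254, -3.8698, 0.2086]  x^+=[1.6076, -2.2467, -3.1972]  P^+=[0.2225 0.0616 0.0671; 0.0616 0.3271 0.0469; 0.0671 0.0469 0.3088]
step 2: x^-=[1.3868, -1.5120, -3.0347]  P^-=[0.6460 0.1512 0.0772; 0.1512 0.4930 0.0225; 0.0772 0.0225 0.7207]  S=[0.8514 0.2426 0.0408; 0.2426 1.0788 -0.0953; 0.0408 -0.0953 1.2673]  K=[0.6749 0.1039 0.1404; -0.0506 0.4924 0.0060; -0.1589 0.0217 0.5860]  nu=[-0.7972, 2.0133, 0.5033]  x^+=[1.1285, -0.4773, -2.5694]  P^+=[0.1826 0.0515 0.0532; 0.0515 0.2419 0.0476; 0.0532 0.0476 0.2753]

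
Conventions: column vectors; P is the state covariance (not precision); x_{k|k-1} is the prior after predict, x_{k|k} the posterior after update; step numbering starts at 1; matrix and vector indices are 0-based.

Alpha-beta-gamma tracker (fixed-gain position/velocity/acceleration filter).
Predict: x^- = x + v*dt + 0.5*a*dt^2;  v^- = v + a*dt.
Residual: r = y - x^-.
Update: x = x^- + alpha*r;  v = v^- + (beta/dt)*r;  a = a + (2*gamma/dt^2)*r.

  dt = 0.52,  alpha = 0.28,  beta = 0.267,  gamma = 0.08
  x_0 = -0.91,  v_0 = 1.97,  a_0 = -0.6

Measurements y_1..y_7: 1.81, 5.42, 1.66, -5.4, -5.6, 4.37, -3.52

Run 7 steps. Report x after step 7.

step 1: x_pred=0.0333  r=1.7767  x^+=0.5308  v^+=2.5703  a^+=0.4513
step 2: x_pred=1.9283  r=3.4917  x^+=2.9060  v^+=4.5978  a^+=2.5174
step 3: x_pred=5.6372  r=-3.9772  x^+=4.5236  v^+=3.8647  a^+=0.1640
step 4: x_pred=6.5554  r=-11.9554  x^+=3.2079  v^+=-2.1886  a^+=-6.9102
step 5: x_pred=1.1355  r=-6.7355  x^+=-0.7504  v^+=-9.2404  a^+=-10.8957
step 6: x_pred=-7.0285  r=11.3985  x^+=-3.8369  v^+=-9.0535  a^+=-4.1510
step 7: x_pred=-9.1059  r=5.5859  x^+=-7.5419  v^+=-8.3438  a^+=-0.8457

x_post = -7.5419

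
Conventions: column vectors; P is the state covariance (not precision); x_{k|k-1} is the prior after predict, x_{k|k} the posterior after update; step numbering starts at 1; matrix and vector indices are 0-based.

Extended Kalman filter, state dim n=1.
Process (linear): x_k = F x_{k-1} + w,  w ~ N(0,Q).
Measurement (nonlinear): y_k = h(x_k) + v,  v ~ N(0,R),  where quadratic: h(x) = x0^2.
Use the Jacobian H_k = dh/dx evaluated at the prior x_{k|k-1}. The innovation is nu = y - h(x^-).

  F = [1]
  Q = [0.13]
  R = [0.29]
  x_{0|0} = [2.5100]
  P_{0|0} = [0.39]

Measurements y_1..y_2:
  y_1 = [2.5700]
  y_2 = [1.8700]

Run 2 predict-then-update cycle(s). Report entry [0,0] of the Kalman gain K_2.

K[0,0] = 0.2414

step 1: x^-=[2.5100]  P^-=[0.5200]  H_jac=[5.0200]  S=[13.3942]  K=[0.1949]  nu=[-3.7301]  x^+=[1.7830]  P^+=[0.0113]
step 2: x^-=[1.7830]  P^-=[0.1413]  H_jac=[3.5661]  S=[2.0864]  K=[0.2414]  nu=[-1.3092]  x^+=[1.4669]  P^+=[0.0196]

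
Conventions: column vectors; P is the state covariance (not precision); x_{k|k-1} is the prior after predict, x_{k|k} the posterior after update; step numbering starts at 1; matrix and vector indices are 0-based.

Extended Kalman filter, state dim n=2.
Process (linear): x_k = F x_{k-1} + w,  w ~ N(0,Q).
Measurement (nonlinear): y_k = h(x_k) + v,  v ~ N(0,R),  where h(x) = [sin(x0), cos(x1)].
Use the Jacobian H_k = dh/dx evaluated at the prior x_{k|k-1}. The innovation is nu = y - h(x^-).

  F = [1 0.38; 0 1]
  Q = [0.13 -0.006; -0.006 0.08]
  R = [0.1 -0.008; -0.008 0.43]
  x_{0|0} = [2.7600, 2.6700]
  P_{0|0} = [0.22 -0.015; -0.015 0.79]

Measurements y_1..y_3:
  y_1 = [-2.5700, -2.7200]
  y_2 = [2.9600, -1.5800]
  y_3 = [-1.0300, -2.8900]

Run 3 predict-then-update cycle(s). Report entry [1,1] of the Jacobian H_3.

H_jac[1,1] = 0.9485

step 1: x^-=[3.7746, 2.6700]  P^-=[0.4527 0.2792; 0.2792 0.8700]  H_jac=[-0.8063 0.0000; 0.0000 -0.4543]  S=[0.3943 0.0943; 0.0943 0.6096]  K=[-0.9096 -0.0674; -0.4319 -0.5816]  nu=[-1.9784, -1.8292]  x^+=[5.6975, 4.5883]  P^+=[0.1121 0.0478; 0.0478 0.5429]
step 2: x^-=[7.4411, 4.5883]  P^-=[0.3569 0.2481; 0.2481 0.6229]  H_jac=[0.4013 0.0000; 0.0000 0.9923]  S=[0.1575 0.0908; 0.0908 1.0434]  K=[0.8142 0.1651; 0.3060 0.5658]  nu=[2.0440, -1.4563]  x^+=[8.8650, 4.3899]  P^+=[0.1996 0.0650; 0.0650 0.2427]
step 3: x^-=[10.5331, 4.3899]  P^-=[0.4140 0.1512; 0.1512 0.3227]  H_jac=[-0.4461 0.0000; 0.0000 0.9485]  S=[0.1824 -0.0720; -0.0720 0.7203]  K=[-0.9724 0.1019; -0.2104 0.4039]  nu=[-0.1350, -2.5731]  x^+=[10.4022, 3.3791]  P^+=[0.2198 0.0544; 0.0544 0.1849]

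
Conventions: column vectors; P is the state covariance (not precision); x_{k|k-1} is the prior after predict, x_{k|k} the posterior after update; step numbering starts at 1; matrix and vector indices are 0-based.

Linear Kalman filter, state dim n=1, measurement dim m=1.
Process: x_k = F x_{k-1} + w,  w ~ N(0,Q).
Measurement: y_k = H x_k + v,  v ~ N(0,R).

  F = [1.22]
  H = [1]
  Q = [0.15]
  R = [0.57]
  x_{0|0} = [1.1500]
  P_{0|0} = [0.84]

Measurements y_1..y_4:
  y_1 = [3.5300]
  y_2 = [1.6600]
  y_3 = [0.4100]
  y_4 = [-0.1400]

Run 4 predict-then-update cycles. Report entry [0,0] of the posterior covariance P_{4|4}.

step 1: x^-=[1.4030]  P^-=[1.4003]  S=[1.9703]  K=[0.7107]  nu=[2.1270]  x^+=[2.9147]  P^+=[0.4051]
step 2: x^-=[3.5559]  P^-=[0.7529]  S=[1.3229]  K=[0.5691]  nu=[-1.8959]  x^+=[2.4769]  P^+=[0.3244]
step 3: x^-=[3.0218]  P^-=[0.6329]  S=[1.2029]  K=[0.5261]  nu=[-2.6118]  x^+=[1.6476]  P^+=[0.2999]
step 4: x^-=[2.0101]  P^-=[0.5964]  S=[1.1664]  K=[0.5113]  nu=[-2.1501]  x^+=[0.9108]  P^+=[0.2914]

P_post[0,0] = 0.2914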